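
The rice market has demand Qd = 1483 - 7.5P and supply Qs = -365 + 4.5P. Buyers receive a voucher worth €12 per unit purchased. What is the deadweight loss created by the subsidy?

Pre-subsidy: 1483 - 7.5P = -365 + 4.5P gives P* = 154, Q* = 328.
With the rebate, buyers effectively pay Pb = Ps − 12, where Ps is the price sellers receive.
Demand in terms of Ps becomes Qd = 1483 − 7.5(Ps − 12) = 1573 - 7.5Ps. Setting this equal to supply: 1573 - 7.5Ps = -365 + 4.5Ps, so Ps = 161.5.
Buyers pay Pb = 161.5 − 12 = 149.5; Q' = -365 + 4.5·161.5 = 361.75.
The subsidy expands output by 361.75 − 328 = 33.75 past the efficient level; on those units the gap between marginal cost and willingness to pay runs from 0 up to 12.
DWL = ½ × 12 × 33.75 = 202.5.

Deadweight loss = €202.5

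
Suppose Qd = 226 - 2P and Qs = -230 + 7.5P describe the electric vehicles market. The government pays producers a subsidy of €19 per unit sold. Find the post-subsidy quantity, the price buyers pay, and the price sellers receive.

Pre-subsidy: 226 - 2P = -230 + 7.5P gives P* = 48, Q* = 130.
With the subsidy, sellers receive Ps = Pb + 19 for each unit, where Pb is the price buyers pay.
Supply in terms of Pb becomes Qs = -230 + 7.5(Pb + 19) = -87.5 + 7.5Pb. Setting this equal to demand: 226 - 2Pb = -87.5 + 7.5Pb, so Pb = 33.
Sellers receive Ps = 33 + 19 = 52; Q' = 226 − 2·33 = 160.

Q' = 160; buyers pay €33; sellers receive €52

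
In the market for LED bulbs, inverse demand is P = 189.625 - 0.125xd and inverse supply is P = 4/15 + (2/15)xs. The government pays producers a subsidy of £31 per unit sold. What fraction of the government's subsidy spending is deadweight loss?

Pre-subsidy: 189.625 - 0.125x = 4/15 + (2/15)x gives x* = 733 and P* = 98.
With the subsidy, sellers receive Ps = Pb + 31 for each unit, where Pb is the price buyers pay.
On the curves, Pb = 189.625 - 0.125x and Ps = 4/15 + (2/15)x; the wedge Ps − Pb = 31 gives 4/15 + (2/15)x − (189.625 - 0.125x) = 31, so x' = 853.
Then Pb = 189.625 − 0.125·853 = 83 and Ps = 4/15 + (2/15)·853 = 114.
ΔCS = ½(733 + 853)(98 − 83) = 11895; ΔPS = ½(733 + 853)(114 − 98) = 12688.
Government spending = 31 × 853 = 26443.
DWL = ½ × 31 × (853 − 733) = 1860; fraction = 1860 / 26443 = 60/853.

DWL / government spending = 60/853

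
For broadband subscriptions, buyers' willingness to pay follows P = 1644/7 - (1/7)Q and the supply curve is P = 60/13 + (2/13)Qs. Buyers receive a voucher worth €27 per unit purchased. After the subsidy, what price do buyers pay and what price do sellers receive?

Pre-subsidy: 1644/7 - (1/7)Q = 60/13 + (2/13)Q gives Q* = 776 and P* = 124.
With the rebate, buyers effectively pay Pb = Ps − 27, where Ps is the price sellers receive.
On the curves, Pb = 1644/7 - (1/7)Q and Ps = 60/13 + (2/13)Q; the wedge Ps − Pb = 27 gives 60/13 + (2/13)Q − (1644/7 - (1/7)Q) = 27, so Q' = 867.
Then Pb = 1644/7 − (1/7)·867 = 111 and Ps = 60/13 + (2/13)·867 = 138.

Buyers pay €111; sellers receive €138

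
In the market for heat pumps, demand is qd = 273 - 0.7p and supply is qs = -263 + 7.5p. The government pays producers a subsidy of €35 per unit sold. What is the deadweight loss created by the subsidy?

Pre-subsidy: 273 - 0.7p = -263 + 7.5p gives p* = 2680/41, q* = 9317/41.
With the subsidy, sellers receive ps = pb + 35 for each unit, where pb is the price buyers pay.
Supply in terms of pb becomes qs = -263 + 7.5(pb + 35) = -0.5 + 7.5pb. Setting this equal to demand: 273 - 0.7pb = -0.5 + 7.5pb, so pb = 2735/82.
Sellers receive ps = 2735/82 + 35 = 5605/82; q' = 273 − 0.7·(2735/82) = 40943/164.
The subsidy expands output by 40943/164 − 9317/41 = 3675/164 past the efficient level; on those units the gap between marginal cost and willingness to pay runs from 0 up to 35.
DWL = ½ × 35 × 3675/164 = 128625/328.

Deadweight loss = 128625/328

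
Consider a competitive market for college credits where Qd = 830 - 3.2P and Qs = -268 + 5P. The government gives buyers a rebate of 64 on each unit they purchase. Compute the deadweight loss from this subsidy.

Deadweight loss = 163840/41

Pre-subsidy: 830 - 3.2P = -268 + 5P gives P* = 5490/41, Q* = 16462/41.
With the rebate, buyers effectively pay Pb = Ps − 64, where Ps is the price sellers receive.
Demand in terms of Ps becomes Qd = 830 − 3.2(Ps − 64) = 1034.8 - 3.2Ps. Setting this equal to supply: 1034.8 - 3.2Ps = -268 + 5Ps, so Ps = 6514/41.
Buyers pay Pb = 6514/41 − 64 = 3890/41; Q' = -268 + 5·(6514/41) = 21582/41.
The subsidy expands output by 21582/41 − 16462/41 = 5120/41 past the efficient level; on those units the gap between marginal cost and willingness to pay runs from 0 up to 64.
DWL = ½ × 64 × 5120/41 = 163840/41.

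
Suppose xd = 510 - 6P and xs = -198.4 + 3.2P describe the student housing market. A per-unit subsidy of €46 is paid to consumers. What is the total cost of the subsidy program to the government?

Pre-subsidy: 510 - 6P = -198.4 + 3.2P gives P* = 77, x* = 48.
With the rebate, buyers effectively pay Pb = Ps − 46, where Ps is the price sellers receive.
Demand in terms of Ps becomes xd = 510 − 6(Ps − 46) = 786 - 6Ps. Setting this equal to supply: 786 - 6Ps = -198.4 + 3.2Ps, so Ps = 107.
Buyers pay Pb = 107 − 46 = 61; x' = -198.4 + 3.2·107 = 144.
Government outlay = subsidy × quantity = 46 × 144 = 6624.

Government cost = €6624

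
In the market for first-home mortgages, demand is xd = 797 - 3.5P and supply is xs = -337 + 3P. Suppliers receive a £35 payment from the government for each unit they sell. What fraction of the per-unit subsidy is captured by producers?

Producer share = 7/13

Pre-subsidy: 797 - 3.5P = -337 + 3P gives P* = 2268/13, x* = 2423/13.
With the subsidy, sellers receive Ps = Pb + 35 for each unit, where Pb is the price buyers pay.
Supply in terms of Pb becomes xs = -337 + 3(Pb + 35) = -232 + 3Pb. Setting this equal to demand: 797 - 3.5Pb = -232 + 3Pb, so Pb = 2058/13.
Sellers receive Ps = 2058/13 + 35 = 2513/13; x' = 797 − 3.5·(2058/13) = 3158/13.
Buyers' price falls by P* − Pb = 2268/13 − 2058/13 = 210/13; sellers' price rises by Ps − P* = 2513/13 − 2268/13 = 245/13.
So producers capture (245/13)/35 = 7/13 of each unit of subsidy.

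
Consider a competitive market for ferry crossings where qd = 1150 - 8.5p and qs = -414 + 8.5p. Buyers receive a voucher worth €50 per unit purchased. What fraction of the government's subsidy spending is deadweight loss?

Pre-subsidy: 1150 - 8.5p = -414 + 8.5p gives p* = 92, q* = 368.
With the rebate, buyers effectively pay pb = ps − 50, where ps is the price sellers receive.
Demand in terms of ps becomes qd = 1150 − 8.5(ps − 50) = 1575 - 8.5ps. Setting this equal to supply: 1575 - 8.5ps = -414 + 8.5ps, so ps = 117.
Buyers pay pb = 117 − 50 = 67; q' = -414 + 8.5·117 = 580.5.
ΔCS = ½(368 + 580.5)(92 − 67) = 11856.25; ΔPS = ½(368 + 580.5)(117 − 92) = 11856.25.
Government spending = 50 × 580.5 = 29025.
DWL = ½ × 50 × (580.5 − 368) = 5312.5; fraction = 5312.5 / 29025 = 425/2322.

DWL / government spending = 425/2322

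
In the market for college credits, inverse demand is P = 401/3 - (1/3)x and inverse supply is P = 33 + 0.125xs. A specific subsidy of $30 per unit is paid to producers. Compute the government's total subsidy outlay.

Pre-subsidy: 401/3 - (1/3)x = 33 + 0.125x gives x* = 2416/11 and P* = 665/11.
With the subsidy, sellers receive Ps = Pb + 30 for each unit, where Pb is the price buyers pay.
On the curves, Pb = 401/3 - (1/3)x and Ps = 33 + 0.125x; the wedge Ps − Pb = 30 gives 33 + 0.125x − (401/3 - (1/3)x) = 30, so x' = 3136/11.
Then Pb = 401/3 − (1/3)·(3136/11) = 425/11 and Ps = 33 + 0.125·(3136/11) = 755/11.
Government outlay = subsidy × quantity = 30 × 3136/11 = 94080/11.

Government cost = 94080/11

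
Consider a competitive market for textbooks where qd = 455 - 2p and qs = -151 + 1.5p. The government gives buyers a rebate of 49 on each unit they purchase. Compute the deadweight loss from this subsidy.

Pre-subsidy: 455 - 2p = -151 + 1.5p gives p* = 1212/7, q* = 761/7.
With the rebate, buyers effectively pay pb = ps − 49, where ps is the price sellers receive.
Demand in terms of ps becomes qd = 455 − 2(ps − 49) = 553 - 2ps. Setting this equal to supply: 553 - 2ps = -151 + 1.5ps, so ps = 1408/7.
Buyers pay pb = 1408/7 − 49 = 1065/7; q' = -151 + 1.5·(1408/7) = 1055/7.
The subsidy expands output by 1055/7 − 761/7 = 42 past the efficient level; on those units the gap between marginal cost and willingness to pay runs from 0 up to 49.
DWL = ½ × 49 × 42 = 1029.

Deadweight loss = 1029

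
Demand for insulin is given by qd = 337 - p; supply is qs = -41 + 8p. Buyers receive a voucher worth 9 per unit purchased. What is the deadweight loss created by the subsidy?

Pre-subsidy: 337 - p = -41 + 8p gives p* = 42, q* = 295.
With the rebate, buyers effectively pay pb = ps − 9, where ps is the price sellers receive.
Demand in terms of ps becomes qd = 337 − 1(ps − 9) = 346 - ps. Setting this equal to supply: 346 - ps = -41 + 8ps, so ps = 43.
Buyers pay pb = 43 − 9 = 34; q' = -41 + 8·43 = 303.
The subsidy expands output by 303 − 295 = 8 past the efficient level; on those units the gap between marginal cost and willingness to pay runs from 0 up to 9.
DWL = ½ × 9 × 8 = 36.

Deadweight loss = 36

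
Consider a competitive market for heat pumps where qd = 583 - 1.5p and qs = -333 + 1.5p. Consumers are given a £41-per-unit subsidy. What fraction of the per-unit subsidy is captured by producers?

Pre-subsidy: 583 - 1.5p = -333 + 1.5p gives p* = 916/3, q* = 125.
With the rebate, buyers effectively pay pb = ps − 41, where ps is the price sellers receive.
Demand in terms of ps becomes qd = 583 − 1.5(ps − 41) = 644.5 - 1.5ps. Setting this equal to supply: 644.5 - 1.5ps = -333 + 1.5ps, so ps = 1955/6.
Buyers pay pb = 1955/6 − 41 = 1709/6; q' = -333 + 1.5·(1955/6) = 155.75.
Buyers' price falls by p* − pb = 916/3 − 1709/6 = 20.5; sellers' price rises by ps − p* = 1955/6 − 916/3 = 20.5.
So producers capture 20.5/41 = 0.5 of each unit of subsidy.

Producer share = 0.5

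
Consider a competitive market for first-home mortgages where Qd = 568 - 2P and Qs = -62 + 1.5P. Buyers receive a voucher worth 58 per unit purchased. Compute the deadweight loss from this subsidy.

Deadweight loss = 10092/7

Pre-subsidy: 568 - 2P = -62 + 1.5P gives P* = 180, Q* = 208.
With the rebate, buyers effectively pay Pb = Ps − 58, where Ps is the price sellers receive.
Demand in terms of Ps becomes Qd = 568 − 2(Ps − 58) = 684 - 2Ps. Setting this equal to supply: 684 - 2Ps = -62 + 1.5Ps, so Ps = 1492/7.
Buyers pay Pb = 1492/7 − 58 = 1086/7; Q' = -62 + 1.5·(1492/7) = 1804/7.
The subsidy expands output by 1804/7 − 208 = 348/7 past the efficient level; on those units the gap between marginal cost and willingness to pay runs from 0 up to 58.
DWL = ½ × 58 × 348/7 = 10092/7.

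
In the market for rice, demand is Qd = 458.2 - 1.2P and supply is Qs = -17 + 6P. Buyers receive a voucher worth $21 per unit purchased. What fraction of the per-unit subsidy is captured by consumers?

Consumer share = 5/6

Pre-subsidy: 458.2 - 1.2P = -17 + 6P gives P* = 66, Q* = 379.
With the rebate, buyers effectively pay Pb = Ps − 21, where Ps is the price sellers receive.
Demand in terms of Ps becomes Qd = 458.2 − 1.2(Ps − 21) = 483.4 - 1.2Ps. Setting this equal to supply: 483.4 - 1.2Ps = -17 + 6Ps, so Ps = 69.5.
Buyers pay Pb = 69.5 − 21 = 48.5; Q' = -17 + 6·69.5 = 400.
Buyers' price falls by P* − Pb = 66 − 48.5 = 17.5; sellers' price rises by Ps − P* = 69.5 − 66 = 3.5.
So consumers capture 17.5/21 = 5/6 of each unit of subsidy.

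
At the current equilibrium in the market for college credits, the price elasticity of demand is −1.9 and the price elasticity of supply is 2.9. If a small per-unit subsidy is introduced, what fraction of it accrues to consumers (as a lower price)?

Consumer share = 29/48

For a small subsidy around the equilibrium, the benefit split depends on the relative slopes, which at a point are proportional to the elasticities.
Buyer share = εs/(εs + |εd|) = 2.9/(2.9 + 1.9) = 29/48; seller share = |εd|/(εs + |εd|) = 19/48.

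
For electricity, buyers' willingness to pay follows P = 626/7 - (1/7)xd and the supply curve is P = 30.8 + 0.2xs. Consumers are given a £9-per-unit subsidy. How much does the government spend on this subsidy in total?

Government cost = £1775.25

Pre-subsidy: 626/7 - (1/7)x = 30.8 + 0.2x gives x* = 171 and P* = 65.
With the rebate, buyers effectively pay Pb = Ps − 9, where Ps is the price sellers receive.
On the curves, Pb = 626/7 - (1/7)x and Ps = 30.8 + 0.2x; the wedge Ps − Pb = 9 gives 30.8 + 0.2x − (626/7 - (1/7)x) = 9, so x' = 197.25.
Then Pb = 626/7 − (1/7)·197.25 = 61.25 and Ps = 30.8 + 0.2·197.25 = 70.25.
Government outlay = subsidy × quantity = 9 × 197.25 = 1775.25.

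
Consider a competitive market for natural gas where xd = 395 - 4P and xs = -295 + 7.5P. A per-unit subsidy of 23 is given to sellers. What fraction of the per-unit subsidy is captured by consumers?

Consumer share = 15/23

Pre-subsidy: 395 - 4P = -295 + 7.5P gives P* = 60, x* = 155.
With the subsidy, sellers receive Ps = Pb + 23 for each unit, where Pb is the price buyers pay.
Supply in terms of Pb becomes xs = -295 + 7.5(Pb + 23) = -122.5 + 7.5Pb. Setting this equal to demand: 395 - 4Pb = -122.5 + 7.5Pb, so Pb = 45.
Sellers receive Ps = 45 + 23 = 68; x' = 395 − 4·45 = 215.
Buyers' price falls by P* − Pb = 60 − 45 = 15; sellers' price rises by Ps − P* = 68 − 60 = 8.
So consumers capture 15/23 = 15/23 of each unit of subsidy.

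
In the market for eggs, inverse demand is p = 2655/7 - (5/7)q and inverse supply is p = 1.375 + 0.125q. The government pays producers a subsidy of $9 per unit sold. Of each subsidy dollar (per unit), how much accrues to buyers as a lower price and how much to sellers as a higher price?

Buyers gain 360/47 per unit; sellers gain 63/47 per unit

Pre-subsidy: 2655/7 - (5/7)q = 1.375 + 0.125q gives q* = 21163/47 and p* = 2710/47.
With the subsidy, sellers receive ps = pb + 9 for each unit, where pb is the price buyers pay.
On the curves, pb = 2655/7 - (5/7)q and ps = 1.375 + 0.125q; the wedge ps − pb = 9 gives 1.375 + 0.125q − (2655/7 - (5/7)q) = 9, so q' = 461.
Then pb = 2655/7 − (5/7)·461 = 50 and ps = 1.375 + 0.125·461 = 59.
Buyers' price falls by p* − pb = 2710/47 − 50 = 360/47; sellers' price rises by ps − p* = 59 − 2710/47 = 63/47.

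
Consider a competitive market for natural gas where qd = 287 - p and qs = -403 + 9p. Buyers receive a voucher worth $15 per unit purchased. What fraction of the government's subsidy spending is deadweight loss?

DWL / government spending = 27/926

Pre-subsidy: 287 - p = -403 + 9p gives p* = 69, q* = 218.
With the rebate, buyers effectively pay pb = ps − 15, where ps is the price sellers receive.
Demand in terms of ps becomes qd = 287 − 1(ps − 15) = 302 - ps. Setting this equal to supply: 302 - ps = -403 + 9ps, so ps = 70.5.
Buyers pay pb = 70.5 − 15 = 55.5; q' = -403 + 9·70.5 = 231.5.
ΔCS = ½(218 + 231.5)(69 − 55.5) = 3034.125; ΔPS = ½(218 + 231.5)(70.5 − 69) = 337.125.
Government spending = 15 × 231.5 = 3472.5.
DWL = ½ × 15 × (231.5 − 218) = 101.25; fraction = 101.25 / 3472.5 = 27/926.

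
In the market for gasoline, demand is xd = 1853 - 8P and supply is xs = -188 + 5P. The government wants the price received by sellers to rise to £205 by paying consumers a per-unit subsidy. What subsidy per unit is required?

Required subsidy s = £78 per unit

At a seller price of 205, quantity supplied is -188 + 5·205 = 837.
Buyers absorb 837 only when they pay Pb with 1853 − 8·Pb = 837, i.e. Pb = 127.
s = Ps − Pb = 205 − 127 = 78.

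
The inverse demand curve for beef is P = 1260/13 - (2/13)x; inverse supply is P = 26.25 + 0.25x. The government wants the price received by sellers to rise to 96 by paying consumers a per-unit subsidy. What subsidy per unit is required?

At a seller price of 96, quantity supplied is -105 + 4·96 = 279.
Buyers absorb 279 only when they pay Pb = 1260/13 − (2/13)·279 = 54.
s = Ps − Pb = 96 − 54 = 42.

Required subsidy s = 42 per unit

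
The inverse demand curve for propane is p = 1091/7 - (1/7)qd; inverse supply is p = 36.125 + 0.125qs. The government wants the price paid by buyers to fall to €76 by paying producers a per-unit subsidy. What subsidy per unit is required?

Required subsidy s = €30 per unit

At a buyer price of 76, quantity demanded is 1091 − 7·76 = 559.
Sellers supply 559 only when they receive ps = 36.125 + 0.125·559 = 106.
s = ps − pb = 106 − 76 = 30.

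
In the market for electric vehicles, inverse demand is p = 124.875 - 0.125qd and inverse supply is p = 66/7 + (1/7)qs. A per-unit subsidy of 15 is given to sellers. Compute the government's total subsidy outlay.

Government cost = 7305

Pre-subsidy: 124.875 - 0.125q = 66/7 + (1/7)q gives q* = 431 and p* = 71.
With the subsidy, sellers receive ps = pb + 15 for each unit, where pb is the price buyers pay.
On the curves, pb = 124.875 - 0.125q and ps = 66/7 + (1/7)q; the wedge ps − pb = 15 gives 66/7 + (1/7)q − (124.875 - 0.125q) = 15, so q' = 487.
Then pb = 124.875 − 0.125·487 = 64 and ps = 66/7 + (1/7)·487 = 79.
Government outlay = subsidy × quantity = 15 × 487 = 7305.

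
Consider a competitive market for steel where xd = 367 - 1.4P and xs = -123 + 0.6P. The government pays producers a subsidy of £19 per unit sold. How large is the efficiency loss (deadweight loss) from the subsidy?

Pre-subsidy: 367 - 1.4P = -123 + 0.6P gives P* = 245, x* = 24.
With the subsidy, sellers receive Ps = Pb + 19 for each unit, where Pb is the price buyers pay.
Supply in terms of Pb becomes xs = -123 + 0.6(Pb + 19) = -111.6 + 0.6Pb. Setting this equal to demand: 367 - 1.4Pb = -111.6 + 0.6Pb, so Pb = 239.3.
Sellers receive Ps = 239.3 + 19 = 258.3; x' = 367 − 1.4·239.3 = 31.98.
The subsidy expands output by 31.98 − 24 = 7.98 past the efficient level; on those units the gap between marginal cost and willingness to pay runs from 0 up to 19.
DWL = ½ × 19 × 7.98 = 75.81.

Deadweight loss = £75.81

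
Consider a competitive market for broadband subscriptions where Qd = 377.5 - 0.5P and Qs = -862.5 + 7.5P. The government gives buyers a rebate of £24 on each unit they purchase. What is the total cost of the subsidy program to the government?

Government cost = £7470

Pre-subsidy: 377.5 - 0.5P = -862.5 + 7.5P gives P* = 155, Q* = 300.
With the rebate, buyers effectively pay Pb = Ps − 24, where Ps is the price sellers receive.
Demand in terms of Ps becomes Qd = 377.5 − 0.5(Ps − 24) = 389.5 - 0.5Ps. Setting this equal to supply: 389.5 - 0.5Ps = -862.5 + 7.5Ps, so Ps = 156.5.
Buyers pay Pb = 156.5 − 24 = 132.5; Q' = -862.5 + 7.5·156.5 = 311.25.
Government outlay = subsidy × quantity = 24 × 311.25 = 7470.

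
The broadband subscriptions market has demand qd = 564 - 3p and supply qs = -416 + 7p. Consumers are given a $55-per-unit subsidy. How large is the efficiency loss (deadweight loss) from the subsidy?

Deadweight loss = $3176.25

Pre-subsidy: 564 - 3p = -416 + 7p gives p* = 98, q* = 270.
With the rebate, buyers effectively pay pb = ps − 55, where ps is the price sellers receive.
Demand in terms of ps becomes qd = 564 − 3(ps − 55) = 729 - 3ps. Setting this equal to supply: 729 - 3ps = -416 + 7ps, so ps = 114.5.
Buyers pay pb = 114.5 − 55 = 59.5; q' = -416 + 7·114.5 = 385.5.
The subsidy expands output by 385.5 − 270 = 115.5 past the efficient level; on those units the gap between marginal cost and willingness to pay runs from 0 up to 55.
DWL = ½ × 55 × 115.5 = 3176.25.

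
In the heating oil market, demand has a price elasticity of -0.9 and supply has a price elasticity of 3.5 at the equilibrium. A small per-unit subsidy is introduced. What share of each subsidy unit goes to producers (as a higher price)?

Producer share = 9/44

For a small subsidy around the equilibrium, the benefit split depends on the relative slopes, which at a point are proportional to the elasticities.
Buyer share = εs/(εs + |εd|) = 3.5/(3.5 + 0.9) = 35/44; seller share = |εd|/(εs + |εd|) = 9/44.
So producers capture 9/44 of the subsidy.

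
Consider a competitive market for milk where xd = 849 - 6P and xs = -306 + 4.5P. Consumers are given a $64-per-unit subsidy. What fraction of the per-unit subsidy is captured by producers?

Pre-subsidy: 849 - 6P = -306 + 4.5P gives P* = 110, x* = 189.
With the rebate, buyers effectively pay Pb = Ps − 64, where Ps is the price sellers receive.
Demand in terms of Ps becomes xd = 849 − 6(Ps − 64) = 1233 - 6Ps. Setting this equal to supply: 1233 - 6Ps = -306 + 4.5Ps, so Ps = 1026/7.
Buyers pay Pb = 1026/7 − 64 = 578/7; x' = -306 + 4.5·(1026/7) = 2475/7.
Buyers' price falls by P* − Pb = 110 − 578/7 = 192/7; sellers' price rises by Ps − P* = 1026/7 − 110 = 256/7.
So producers capture (256/7)/64 = 4/7 of each unit of subsidy.

Producer share = 4/7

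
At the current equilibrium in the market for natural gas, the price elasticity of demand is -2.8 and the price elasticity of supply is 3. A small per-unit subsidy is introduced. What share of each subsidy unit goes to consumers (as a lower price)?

Consumer share = 15/29

For a small subsidy around the equilibrium, the benefit split depends on the relative slopes, which at a point are proportional to the elasticities.
Buyer share = εs/(εs + |εd|) = 3/(3 + 2.8) = 15/29; seller share = |εd|/(εs + |εd|) = 14/29.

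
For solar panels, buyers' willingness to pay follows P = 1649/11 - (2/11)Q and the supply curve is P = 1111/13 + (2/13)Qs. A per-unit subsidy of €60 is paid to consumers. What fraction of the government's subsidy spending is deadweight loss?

Pre-subsidy: 1649/11 - (2/11)Q = 1111/13 + (2/13)Q gives Q* = 192 and P* = 115.
With the rebate, buyers effectively pay Pb = Ps − 60, where Ps is the price sellers receive.
On the curves, Pb = 1649/11 - (2/11)Q and Ps = 1111/13 + (2/13)Q; the wedge Ps − Pb = 60 gives 1111/13 + (2/13)Q − (1649/11 - (2/11)Q) = 60, so Q' = 370.75.
Then Pb = 1649/11 − (2/11)·370.75 = 82.5 and Ps = 1111/13 + (2/13)·370.75 = 142.5.
ΔCS = ½(192 + 370.75)(115 − 82.5) = 9144.6875; ΔPS = ½(192 + 370.75)(142.5 − 115) = 7737.8125.
Government spending = 60 × 370.75 = 22245.
DWL = ½ × 60 × (370.75 − 192) = 5362.5; fraction = 5362.5 / 22245 = 715/2966.

DWL / government spending = 715/2966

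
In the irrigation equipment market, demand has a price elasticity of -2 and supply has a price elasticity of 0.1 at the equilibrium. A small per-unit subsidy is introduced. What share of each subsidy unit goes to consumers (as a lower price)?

For a small subsidy around the equilibrium, the benefit split depends on the relative slopes, which at a point are proportional to the elasticities.
Buyer share = εs/(εs + |εd|) = 0.1/(0.1 + 2) = 1/21; seller share = |εd|/(εs + |εd|) = 20/21.

Consumer share = 1/21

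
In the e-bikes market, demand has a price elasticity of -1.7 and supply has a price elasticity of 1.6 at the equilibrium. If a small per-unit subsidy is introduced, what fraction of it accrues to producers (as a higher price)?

Producer share = 17/33

For a small subsidy around the equilibrium, the benefit split depends on the relative slopes, which at a point are proportional to the elasticities.
Buyer share = εs/(εs + |εd|) = 1.6/(1.6 + 1.7) = 16/33; seller share = |εd|/(εs + |εd|) = 17/33.
So producers capture 17/33 of the subsidy.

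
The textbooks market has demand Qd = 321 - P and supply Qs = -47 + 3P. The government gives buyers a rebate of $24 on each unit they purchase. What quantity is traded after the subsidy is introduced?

Pre-subsidy: 321 - P = -47 + 3P gives P* = 92, Q* = 229.
With the rebate, buyers effectively pay Pb = Ps − 24, where Ps is the price sellers receive.
Demand in terms of Ps becomes Qd = 321 − 1(Ps − 24) = 345 - Ps. Setting this equal to supply: 345 - Ps = -47 + 3Ps, so Ps = 98.
Buyers pay Pb = 98 − 24 = 74; Q' = -47 + 3·98 = 247.

Q' = 247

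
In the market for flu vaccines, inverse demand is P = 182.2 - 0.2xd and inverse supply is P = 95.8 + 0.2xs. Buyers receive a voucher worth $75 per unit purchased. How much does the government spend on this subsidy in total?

Pre-subsidy: 182.2 - 0.2x = 95.8 + 0.2x gives x* = 216 and P* = 139.
With the rebate, buyers effectively pay Pb = Ps − 75, where Ps is the price sellers receive.
On the curves, Pb = 182.2 - 0.2x and Ps = 95.8 + 0.2x; the wedge Ps − Pb = 75 gives 95.8 + 0.2x − (182.2 - 0.2x) = 75, so x' = 403.5.
Then Pb = 182.2 − 0.2·403.5 = 101.5 and Ps = 95.8 + 0.2·403.5 = 176.5.
Government outlay = subsidy × quantity = 75 × 403.5 = 30262.5.

Government cost = $30262.5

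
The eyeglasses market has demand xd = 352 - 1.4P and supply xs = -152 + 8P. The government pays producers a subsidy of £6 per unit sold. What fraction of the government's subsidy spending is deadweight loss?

DWL / government spending = 21/1669

Pre-subsidy: 352 - 1.4P = -152 + 8P gives P* = 2520/47, x* = 13016/47.
With the subsidy, sellers receive Ps = Pb + 6 for each unit, where Pb is the price buyers pay.
Supply in terms of Pb becomes xs = -152 + 8(Pb + 6) = -104 + 8Pb. Setting this equal to demand: 352 - 1.4Pb = -104 + 8Pb, so Pb = 2280/47.
Sellers receive Ps = 2280/47 + 6 = 2562/47; x' = 352 − 1.4·(2280/47) = 13352/47.
ΔCS = ½(13016/47 + 13352/47)(2520/47 − 2280/47) = 3164160/2209; ΔPS = ½(13016/47 + 13352/47)(2562/47 − 2520/47) = 553728/2209.
Government spending = 6 × 13352/47 = 80112/47.
DWL = ½ × 6 × (13352/47 − 13016/47) = 1008/47; fraction = (1008/47) / (80112/47) = 21/1669.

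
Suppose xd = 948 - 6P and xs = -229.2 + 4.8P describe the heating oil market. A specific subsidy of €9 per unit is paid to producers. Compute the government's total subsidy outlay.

Government cost = €2862

Pre-subsidy: 948 - 6P = -229.2 + 4.8P gives P* = 109, x* = 294.
With the subsidy, sellers receive Ps = Pb + 9 for each unit, where Pb is the price buyers pay.
Supply in terms of Pb becomes xs = -229.2 + 4.8(Pb + 9) = -186 + 4.8Pb. Setting this equal to demand: 948 - 6Pb = -186 + 4.8Pb, so Pb = 105.
Sellers receive Ps = 105 + 9 = 114; x' = 948 − 6·105 = 318.
Government outlay = subsidy × quantity = 9 × 318 = 2862.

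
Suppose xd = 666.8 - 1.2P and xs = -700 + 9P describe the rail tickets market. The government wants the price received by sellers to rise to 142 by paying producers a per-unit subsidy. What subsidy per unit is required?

At a seller price of 142, quantity supplied is -700 + 9·142 = 578.
Buyers absorb 578 only when they pay Pb with 666.8 − 1.2·Pb = 578, i.e. Pb = 74.
s = Ps − Pb = 142 − 74 = 68.

Required subsidy s = 68 per unit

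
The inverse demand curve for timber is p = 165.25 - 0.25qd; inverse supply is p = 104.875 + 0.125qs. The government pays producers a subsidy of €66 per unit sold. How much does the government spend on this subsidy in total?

Government cost = €22242

Pre-subsidy: 165.25 - 0.25q = 104.875 + 0.125q gives q* = 161 and p* = 125.
With the subsidy, sellers receive ps = pb + 66 for each unit, where pb is the price buyers pay.
On the curves, pb = 165.25 - 0.25q and ps = 104.875 + 0.125q; the wedge ps − pb = 66 gives 104.875 + 0.125q − (165.25 - 0.25q) = 66, so q' = 337.
Then pb = 165.25 − 0.25·337 = 81 and ps = 104.875 + 0.125·337 = 147.
Government outlay = subsidy × quantity = 66 × 337 = 22242.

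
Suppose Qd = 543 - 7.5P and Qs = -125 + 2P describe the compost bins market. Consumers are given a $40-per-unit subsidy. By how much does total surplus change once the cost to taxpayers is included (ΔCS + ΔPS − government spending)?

Net change in total surplus = -24000/19

Pre-subsidy: 543 - 7.5P = -125 + 2P gives P* = 1336/19, Q* = 297/19.
With the rebate, buyers effectively pay Pb = Ps − 40, where Ps is the price sellers receive.
Demand in terms of Ps becomes Qd = 543 − 7.5(Ps − 40) = 843 - 7.5Ps. Setting this equal to supply: 843 - 7.5Ps = -125 + 2Ps, so Ps = 1936/19.
Buyers pay Pb = 1936/19 − 40 = 1176/19; Q' = -125 + 2·(1936/19) = 1497/19.
ΔCS = ½(297/19 + 1497/19)(1336/19 − 1176/19) = 143520/361; ΔPS = ½(297/19 + 1497/19)(1936/19 − 1336/19) = 538200/361.
Government spending = 40 × 1497/19 = 59880/19.
Net change = 143520/361 + 538200/361 − 59880/19 = -24000/19. The loss equals the DWL triangle ½·40·1200/19.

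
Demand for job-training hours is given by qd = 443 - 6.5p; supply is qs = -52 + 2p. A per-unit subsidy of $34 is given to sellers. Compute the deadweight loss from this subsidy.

Deadweight loss = $884

Pre-subsidy: 443 - 6.5p = -52 + 2p gives p* = 990/17, q* = 1096/17.
With the subsidy, sellers receive ps = pb + 34 for each unit, where pb is the price buyers pay.
Supply in terms of pb becomes qs = -52 + 2(pb + 34) = 16 + 2pb. Setting this equal to demand: 443 - 6.5pb = 16 + 2pb, so pb = 854/17.
Sellers receive ps = 854/17 + 34 = 1432/17; q' = 443 − 6.5·(854/17) = 1980/17.
The subsidy expands output by 1980/17 − 1096/17 = 52 past the efficient level; on those units the gap between marginal cost and willingness to pay runs from 0 up to 34.
DWL = ½ × 34 × 52 = 884.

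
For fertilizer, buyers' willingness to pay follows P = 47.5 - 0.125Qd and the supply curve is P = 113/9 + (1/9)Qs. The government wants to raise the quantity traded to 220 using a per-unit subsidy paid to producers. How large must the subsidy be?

Required subsidy s = 17 per unit

At Q = 220, from the demand curve buyers pay Pb = 47.5 − 0.125·220 = 20; from the supply curve sellers need Ps = 113/9 + (1/9)·220 = 37.
The subsidy must fill the gap: s = Ps − Pb = 37 − 20 = 17.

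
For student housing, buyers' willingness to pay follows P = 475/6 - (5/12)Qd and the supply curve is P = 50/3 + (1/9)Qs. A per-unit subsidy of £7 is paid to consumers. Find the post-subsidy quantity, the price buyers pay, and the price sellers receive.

Q' = 2502/19; buyers pay 1385/57; sellers receive 1784/57

Pre-subsidy: 475/6 - (5/12)Q = 50/3 + (1/9)Q gives Q* = 2250/19 and P* = 1700/57.
With the rebate, buyers effectively pay Pb = Ps − 7, where Ps is the price sellers receive.
On the curves, Pb = 475/6 - (5/12)Q and Ps = 50/3 + (1/9)Q; the wedge Ps − Pb = 7 gives 50/3 + (1/9)Q − (475/6 - (5/12)Q) = 7, so Q' = 2502/19.
Then Pb = 475/6 − (5/12)·(2502/19) = 1385/57 and Ps = 50/3 + (1/9)·(2502/19) = 1784/57.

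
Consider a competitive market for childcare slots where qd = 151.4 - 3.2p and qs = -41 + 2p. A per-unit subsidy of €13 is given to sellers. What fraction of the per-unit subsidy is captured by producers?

Pre-subsidy: 151.4 - 3.2p = -41 + 2p gives p* = 37, q* = 33.
With the subsidy, sellers receive ps = pb + 13 for each unit, where pb is the price buyers pay.
Supply in terms of pb becomes qs = -41 + 2(pb + 13) = -15 + 2pb. Setting this equal to demand: 151.4 - 3.2pb = -15 + 2pb, so pb = 32.
Sellers receive ps = 32 + 13 = 45; q' = 151.4 − 3.2·32 = 49.
Buyers' price falls by p* − pb = 37 − 32 = 5; sellers' price rises by ps − p* = 45 − 37 = 8.
So producers capture 8/13 = 8/13 of each unit of subsidy.

Producer share = 8/13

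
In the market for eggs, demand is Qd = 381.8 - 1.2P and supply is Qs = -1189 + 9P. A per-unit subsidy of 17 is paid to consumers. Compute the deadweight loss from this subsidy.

Deadweight loss = 153

Pre-subsidy: 381.8 - 1.2P = -1189 + 9P gives P* = 154, Q* = 197.
With the rebate, buyers effectively pay Pb = Ps − 17, where Ps is the price sellers receive.
Demand in terms of Ps becomes Qd = 381.8 − 1.2(Ps − 17) = 402.2 - 1.2Ps. Setting this equal to supply: 402.2 - 1.2Ps = -1189 + 9Ps, so Ps = 156.
Buyers pay Pb = 156 − 17 = 139; Q' = -1189 + 9·156 = 215.
The subsidy expands output by 215 − 197 = 18 past the efficient level; on those units the gap between marginal cost and willingness to pay runs from 0 up to 17.
DWL = ½ × 17 × 18 = 153.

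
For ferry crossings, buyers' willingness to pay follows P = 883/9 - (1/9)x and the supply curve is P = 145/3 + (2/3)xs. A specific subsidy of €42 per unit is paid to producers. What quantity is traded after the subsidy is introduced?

Pre-subsidy: 883/9 - (1/9)x = 145/3 + (2/3)x gives x* = 64 and P* = 91.
With the subsidy, sellers receive Ps = Pb + 42 for each unit, where Pb is the price buyers pay.
On the curves, Pb = 883/9 - (1/9)x and Ps = 145/3 + (2/3)x; the wedge Ps − Pb = 42 gives 145/3 + (2/3)x − (883/9 - (1/9)x) = 42, so x' = 118.
Then Pb = 883/9 − (1/9)·118 = 85 and Ps = 145/3 + (2/3)·118 = 127.

x' = 118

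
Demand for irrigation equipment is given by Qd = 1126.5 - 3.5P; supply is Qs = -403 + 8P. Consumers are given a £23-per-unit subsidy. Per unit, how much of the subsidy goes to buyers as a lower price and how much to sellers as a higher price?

Buyers gain £16 per unit; sellers gain £7 per unit

Pre-subsidy: 1126.5 - 3.5P = -403 + 8P gives P* = 133, Q* = 661.
With the rebate, buyers effectively pay Pb = Ps − 23, where Ps is the price sellers receive.
Demand in terms of Ps becomes Qd = 1126.5 − 3.5(Ps − 23) = 1207 - 3.5Ps. Setting this equal to supply: 1207 - 3.5Ps = -403 + 8Ps, so Ps = 140.
Buyers pay Pb = 140 − 23 = 117; Q' = -403 + 8·140 = 717.
Buyers' price falls by P* − Pb = 133 − 117 = 16; sellers' price rises by Ps − P* = 140 − 133 = 7.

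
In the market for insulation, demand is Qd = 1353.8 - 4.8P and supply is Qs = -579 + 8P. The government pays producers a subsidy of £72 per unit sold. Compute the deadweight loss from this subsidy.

Pre-subsidy: 1353.8 - 4.8P = -579 + 8P gives P* = 151, Q* = 629.
With the subsidy, sellers receive Ps = Pb + 72 for each unit, where Pb is the price buyers pay.
Supply in terms of Pb becomes Qs = -579 + 8(Pb + 72) = -3 + 8Pb. Setting this equal to demand: 1353.8 - 4.8Pb = -3 + 8Pb, so Pb = 106.
Sellers receive Ps = 106 + 72 = 178; Q' = 1353.8 − 4.8·106 = 845.
The subsidy expands output by 845 − 629 = 216 past the efficient level; on those units the gap between marginal cost and willingness to pay runs from 0 up to 72.
DWL = ½ × 72 × 216 = 7776.

Deadweight loss = £7776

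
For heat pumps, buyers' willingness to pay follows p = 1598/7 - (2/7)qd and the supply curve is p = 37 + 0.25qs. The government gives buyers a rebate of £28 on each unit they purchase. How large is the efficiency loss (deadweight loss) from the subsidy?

Pre-subsidy: 1598/7 - (2/7)q = 37 + 0.25q gives q* = 5356/15 and p* = 1894/15.
With the rebate, buyers effectively pay pb = ps − 28, where ps is the price sellers receive.
On the curves, pb = 1598/7 - (2/7)q and ps = 37 + 0.25q; the wedge ps − pb = 28 gives 37 + 0.25q − (1598/7 - (2/7)q) = 28, so q' = 1228/3.
Then pb = 1598/7 − (2/7)·(1228/3) = 334/3 and ps = 37 + 0.25·(1228/3) = 418/3.
The subsidy expands output by 1228/3 − 5356/15 = 784/15 past the efficient level; on those units the gap between marginal cost and willingness to pay runs from 0 up to 28.
DWL = ½ × 28 × 784/15 = 10976/15.

Deadweight loss = 10976/15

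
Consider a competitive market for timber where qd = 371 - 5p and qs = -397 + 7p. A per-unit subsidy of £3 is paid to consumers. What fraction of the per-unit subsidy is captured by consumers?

Consumer share = 7/12

Pre-subsidy: 371 - 5p = -397 + 7p gives p* = 64, q* = 51.
With the rebate, buyers effectively pay pb = ps − 3, where ps is the price sellers receive.
Demand in terms of ps becomes qd = 371 − 5(ps − 3) = 386 - 5ps. Setting this equal to supply: 386 - 5ps = -397 + 7ps, so ps = 65.25.
Buyers pay pb = 65.25 − 3 = 62.25; q' = -397 + 7·65.25 = 59.75.
Buyers' price falls by p* − pb = 64 − 62.25 = 1.75; sellers' price rises by ps − p* = 65.25 − 64 = 1.25.
So consumers capture 1.75/3 = 7/12 of each unit of subsidy.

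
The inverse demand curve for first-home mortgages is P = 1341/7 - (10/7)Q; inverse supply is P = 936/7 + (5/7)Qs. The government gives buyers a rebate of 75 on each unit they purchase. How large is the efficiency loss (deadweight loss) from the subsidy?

Pre-subsidy: 1341/7 - (10/7)Q = 936/7 + (5/7)Q gives Q* = 27 and P* = 153.
With the rebate, buyers effectively pay Pb = Ps − 75, where Ps is the price sellers receive.
On the curves, Pb = 1341/7 - (10/7)Q and Ps = 936/7 + (5/7)Q; the wedge Ps − Pb = 75 gives 936/7 + (5/7)Q − (1341/7 - (10/7)Q) = 75, so Q' = 62.
Then Pb = 1341/7 − (10/7)·62 = 103 and Ps = 936/7 + (5/7)·62 = 178.
The subsidy expands output by 62 − 27 = 35 past the efficient level; on those units the gap between marginal cost and willingness to pay runs from 0 up to 75.
DWL = ½ × 75 × 35 = 1312.5.

Deadweight loss = 1312.5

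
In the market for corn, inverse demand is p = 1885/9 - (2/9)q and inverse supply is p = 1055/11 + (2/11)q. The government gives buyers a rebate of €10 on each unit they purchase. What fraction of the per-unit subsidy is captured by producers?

Pre-subsidy: 1885/9 - (2/9)q = 1055/11 + (2/11)q gives q* = 281 and p* = 147.
With the rebate, buyers effectively pay pb = ps − 10, where ps is the price sellers receive.
On the curves, pb = 1885/9 - (2/9)q and ps = 1055/11 + (2/11)q; the wedge ps − pb = 10 gives 1055/11 + (2/11)q − (1885/9 - (2/9)q) = 10, so q' = 305.75.
Then pb = 1885/9 − (2/9)·305.75 = 141.5 and ps = 1055/11 + (2/11)·305.75 = 151.5.
Buyers' price falls by p* − pb = 147 − 141.5 = 5.5; sellers' price rises by ps − p* = 151.5 − 147 = 4.5.
So producers capture 4.5/10 = 0.45 of each unit of subsidy.

Producer share = 0.45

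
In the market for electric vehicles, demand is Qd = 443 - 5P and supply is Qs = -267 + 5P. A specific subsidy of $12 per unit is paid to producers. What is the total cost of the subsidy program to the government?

Government cost = $1416

Pre-subsidy: 443 - 5P = -267 + 5P gives P* = 71, Q* = 88.
With the subsidy, sellers receive Ps = Pb + 12 for each unit, where Pb is the price buyers pay.
Supply in terms of Pb becomes Qs = -267 + 5(Pb + 12) = -207 + 5Pb. Setting this equal to demand: 443 - 5Pb = -207 + 5Pb, so Pb = 65.
Sellers receive Ps = 65 + 12 = 77; Q' = 443 − 5·65 = 118.
Government outlay = subsidy × quantity = 12 × 118 = 1416.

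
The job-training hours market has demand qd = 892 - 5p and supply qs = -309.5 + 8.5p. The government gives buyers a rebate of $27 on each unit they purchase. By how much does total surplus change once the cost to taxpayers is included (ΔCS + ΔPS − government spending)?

Net change in total surplus = -$1147.5

Pre-subsidy: 892 - 5p = -309.5 + 8.5p gives p* = 89, q* = 447.
With the rebate, buyers effectively pay pb = ps − 27, where ps is the price sellers receive.
Demand in terms of ps becomes qd = 892 − 5(ps − 27) = 1027 - 5ps. Setting this equal to supply: 1027 - 5ps = -309.5 + 8.5ps, so ps = 99.
Buyers pay pb = 99 − 27 = 72; q' = -309.5 + 8.5·99 = 532.
ΔCS = ½(447 + 532)(89 − 72) = 8321.5; ΔPS = ½(447 + 532)(99 − 89) = 4895.
Government spending = 27 × 532 = 14364.
Net change = 8321.5 + 4895 − 14364 = -1147.5. The loss equals the DWL triangle ½·27·85.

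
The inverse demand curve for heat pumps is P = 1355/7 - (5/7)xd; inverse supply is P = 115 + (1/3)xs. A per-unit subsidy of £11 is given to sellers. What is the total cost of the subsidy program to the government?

Pre-subsidy: 1355/7 - (5/7)x = 115 + (1/3)x gives x* = 75 and P* = 140.
With the subsidy, sellers receive Ps = Pb + 11 for each unit, where Pb is the price buyers pay.
On the curves, Pb = 1355/7 - (5/7)x and Ps = 115 + (1/3)x; the wedge Ps − Pb = 11 gives 115 + (1/3)x − (1355/7 - (5/7)x) = 11, so x' = 85.5.
Then Pb = 1355/7 − (5/7)·85.5 = 132.5 and Ps = 115 + (1/3)·85.5 = 143.5.
Government outlay = subsidy × quantity = 11 × 85.5 = 940.5.

Government cost = £940.5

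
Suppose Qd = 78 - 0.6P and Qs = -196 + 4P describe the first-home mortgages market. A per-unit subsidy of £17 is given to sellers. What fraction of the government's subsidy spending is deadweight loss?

DWL / government spending = 17/196

Pre-subsidy: 78 - 0.6P = -196 + 4P gives P* = 1370/23, Q* = 972/23.
With the subsidy, sellers receive Ps = Pb + 17 for each unit, where Pb is the price buyers pay.
Supply in terms of Pb becomes Qs = -196 + 4(Pb + 17) = -128 + 4Pb. Setting this equal to demand: 78 - 0.6Pb = -128 + 4Pb, so Pb = 1030/23.
Sellers receive Ps = 1030/23 + 17 = 1421/23; Q' = 78 − 0.6·(1030/23) = 1176/23.
ΔCS = ½(972/23 + 1176/23)(1370/23 − 1030/23) = 365160/529; ΔPS = ½(972/23 + 1176/23)(1421/23 − 1370/23) = 54774/529.
Government spending = 17 × 1176/23 = 19992/23.
DWL = ½ × 17 × (1176/23 − 972/23) = 1734/23; fraction = (1734/23) / (19992/23) = 17/196.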